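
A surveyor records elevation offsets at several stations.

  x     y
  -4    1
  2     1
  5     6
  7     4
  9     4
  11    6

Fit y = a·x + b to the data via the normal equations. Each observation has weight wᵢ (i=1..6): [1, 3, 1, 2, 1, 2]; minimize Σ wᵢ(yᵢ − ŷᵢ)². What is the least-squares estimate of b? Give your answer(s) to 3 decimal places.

Setting ∂/∂a … = 0 gives: 474·a + 52·b = 256;  52·a + 10·b = 34.
(Σwᵢ·x·x = 474, Σwᵢ·x = 52, Σwᵢ·1 = 10, Σwᵢ·x·y = 256, Σwᵢ·y = 34.)
Determinant 474·10 − 52² = 2036.
a = (256·10 − 52·34)/2036 = 198/509; b = (474·34 − 52·256)/2036 = 701/509.

b = 1.377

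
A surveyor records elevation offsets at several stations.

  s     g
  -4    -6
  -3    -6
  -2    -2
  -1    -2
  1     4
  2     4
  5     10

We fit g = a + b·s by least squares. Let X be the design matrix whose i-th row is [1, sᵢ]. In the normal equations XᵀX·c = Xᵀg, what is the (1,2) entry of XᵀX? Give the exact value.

Row 1 ↔ basis 1, column 2 ↔ basis s, so (XᵀX)_{1,2} = Σᵢ s = (1)·(-4) + (1)·(-3) + (1)·(-2) + (1)·(-1) + (1)·(1) + (1)·(2) + (1)·(5) = -2.

-2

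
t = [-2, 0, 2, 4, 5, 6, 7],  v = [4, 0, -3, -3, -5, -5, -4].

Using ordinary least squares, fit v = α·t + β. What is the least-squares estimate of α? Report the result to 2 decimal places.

α = -0.91

Sums needed: Σt·t = 134, Σt = 22, Σ1 = 7.
Right-hand side: Σt·v = -109, Σv = -16.
So MᵀM·[α, β]ᵀ = Mᵀv: [[134, 22]; [22, 7]]·[α, β]ᵀ = [-109, -16]ᵀ.
Δ = 134·7 − 22² = 454.
α = ((-109)·7 − 22·(-16))/454 = -411/454; β = (134·(-16) − 22·(-109))/454 = 127/227.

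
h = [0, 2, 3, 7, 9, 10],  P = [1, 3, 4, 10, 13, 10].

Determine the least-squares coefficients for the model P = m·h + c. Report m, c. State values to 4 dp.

The normal system XᵀX·[m, c]ᵀ = XᵀP is [[243, 31]; [31, 6]]·[m, c]ᵀ = [305, 41]ᵀ.
Δ = 243·6 − 31² = 497.
m = (305·6 − 31·41)/497 = 559/497; c = (243·41 − 31·305)/497 = 508/497.

m = 1.1247, c = 1.0221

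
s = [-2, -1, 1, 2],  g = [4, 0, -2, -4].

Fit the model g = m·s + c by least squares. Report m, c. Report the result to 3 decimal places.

m = -1.800, c = -0.500

Normal-equation sums: Σs·s = 10, Σs = 0, Σ1 = 4.
And Σs·g = -18, Σg = -2.
Determinant 10·4 − 0² = 40.
m = ((-18)·4 − 0·(-2))/40 = -9/5; c = (10·(-2) − 0·(-18))/40 = -1/2.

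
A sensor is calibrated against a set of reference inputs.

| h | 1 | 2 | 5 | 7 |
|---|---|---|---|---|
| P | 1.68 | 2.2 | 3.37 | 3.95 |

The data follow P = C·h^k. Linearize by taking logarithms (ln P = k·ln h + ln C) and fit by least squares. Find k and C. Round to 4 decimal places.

Taking logs, ln P = k·ln h + ln C, so regress ln P on ln h.
XᵀX = [[6.8573, 4.2485]; [4.2485, 4]], rhs = [5.1750, 3.8959]ᵀ  (here Σln h = 4.2485, Σ(ln h)² = 6.8573, Σln P = 3.8959, Σln h·ln P = 5.1750).
Δ = 6.8573·4 − (4.2485)² = 9.3795; k = (5.1750·4 − 4.2485·3.8959)/9.3795 = 0.44227, ln C = (6.8573·3.8959 − 4.2485·5.1750)/9.3795 = 0.50423, so C = exp(0.50423) = 1.65571.

k = 0.4423, C = 1.6557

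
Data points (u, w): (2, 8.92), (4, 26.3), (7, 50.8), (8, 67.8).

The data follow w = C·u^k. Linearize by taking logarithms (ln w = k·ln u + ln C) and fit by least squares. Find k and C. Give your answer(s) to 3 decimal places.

Let Y = ln w. Fitting Y = k·ln u + ln C by least squares:
AᵀA = [[10.5129, 6.1048]; [6.1048, 4]], rhs = [22.4608, 13.6023]ᵀ  (here Σln u = 6.1048, Σ(ln u)² = 10.5129, Σln w = 13.6023, Σln u·ln w = 22.4608).
Δ = 10.5129·4 − (6.1048)² = 4.7831; k = (22.4608·4 − 6.1048·13.6023)/4.7831 = 1.42248, ln C = (10.5129·13.6023 − 6.1048·22.4608)/4.7831 = 1.22959, so C = exp(1.22959) = 3.41983.

k = 1.422, C = 3.420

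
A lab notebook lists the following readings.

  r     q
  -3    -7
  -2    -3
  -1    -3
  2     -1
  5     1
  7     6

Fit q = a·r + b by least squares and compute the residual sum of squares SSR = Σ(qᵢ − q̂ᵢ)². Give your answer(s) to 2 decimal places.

SSR = 9.39

Setting ∂/∂a … = 0 gives: 92·a + 8·b = 75;  8·a + 6·b = -7.
Eliminating b: 6·(row 1) − 8·(row 2) gives 488·a = 6·75 − 8·(-7) = 506, so a = 253/244.
Then b = ((-7) − 8·(253/244))/6 = -311/122.
Residuals: -327/244, 99/61, 143/244, -32/61, -399/244, 315/244; SSR = 2291/244.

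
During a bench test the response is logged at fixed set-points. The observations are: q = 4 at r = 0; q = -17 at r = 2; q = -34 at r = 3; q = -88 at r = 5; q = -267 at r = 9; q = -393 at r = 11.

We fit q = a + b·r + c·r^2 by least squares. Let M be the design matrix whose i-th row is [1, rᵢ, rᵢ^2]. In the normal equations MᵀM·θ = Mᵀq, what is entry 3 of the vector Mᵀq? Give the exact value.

Entry 3 ↔ basis r^2, so (Mᵀq)_{3} = Σᵢ (r^2)·qᵢ = (0)·(4) + (4)·(-17) + (9)·(-34) + (25)·(-88) + (81)·(-267) + (121)·(-393) = -71754.

-71754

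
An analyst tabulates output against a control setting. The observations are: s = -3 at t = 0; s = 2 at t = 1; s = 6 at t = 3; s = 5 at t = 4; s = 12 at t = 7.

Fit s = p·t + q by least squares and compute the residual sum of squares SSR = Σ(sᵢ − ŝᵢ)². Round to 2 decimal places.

SSR = 9.07

The normal system XᵀX·[p, q]ᵀ = Xᵀs is [[75, 15]; [15, 5]]·[p, q]ᵀ = [124, 22]ᵀ.
det = 75·5 − 15² = 150.
p = (124·5 − 15·22)/150 = 29/15; q = (75·22 − 15·124)/150 = -7/5.
Residuals: -8/5, 22/15, 8/5, -4/3, -2/15; SSR = 136/15.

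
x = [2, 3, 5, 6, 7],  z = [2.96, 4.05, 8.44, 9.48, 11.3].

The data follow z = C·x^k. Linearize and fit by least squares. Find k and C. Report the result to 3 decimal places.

Let Y = ln z. Fitting Y = k·ln x + ln C by least squares:
Σln x = 7.1389, Σ(ln x)² = 11.2747, Σln z = 9.2909, Σln x·ln z = 14.4702.
Normal system: [[11.2747, 7.1389]; [7.1389, 5]]·[k, ln C]ᵀ = [14.4702, 9.2909]ᵀ.
Solving (det = 5.4099): k = 1.11364, ln C = 0.26816, so C = exp(0.26816) = 1.30755.

k = 1.114, C = 1.308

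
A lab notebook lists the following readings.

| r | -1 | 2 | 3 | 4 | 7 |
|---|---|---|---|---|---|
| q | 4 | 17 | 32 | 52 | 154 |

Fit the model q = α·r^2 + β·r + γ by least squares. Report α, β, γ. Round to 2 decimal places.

Normal-equation sums: Σr^2·r^2 = 2755, Σr^2·r = 441, Σr^2 = 79, Σr·r = 79, Σr = 15, Σ1 = 5.
Right-hand side: Σr^2·q = 8738, Σr·q = 1412, Σq = 259.
Solving the 3×3 system (Gaussian elimination) gives α = 597/202, β = 3241/3434, γ = 3902/1717.

α = 2.96, β = 0.94, γ = 2.27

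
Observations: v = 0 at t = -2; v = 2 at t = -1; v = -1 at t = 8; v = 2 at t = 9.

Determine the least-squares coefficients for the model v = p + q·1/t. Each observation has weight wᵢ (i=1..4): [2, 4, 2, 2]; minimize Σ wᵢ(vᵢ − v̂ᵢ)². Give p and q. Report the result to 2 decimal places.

The normal system MᵀWM·[p, q]ᵀ = MᵀWv is [[10, -163/36]; [-163/36, 11809/2592]]·[p, q]ᵀ = [10, -281/36]ᵀ.
Eliminating q: (11809/2592)·(row 1) − (-163/36)·(row 2) gives (8119/324)·p = (11809/2592)·10 − (-163/36)·(-281/36) = 2207/216, so p = 6621/16238.
Then q = ((-281/36) − (-163/36)·(6621/16238))/(11809/2592) = -10620/8119.

p = 0.41, q = -1.31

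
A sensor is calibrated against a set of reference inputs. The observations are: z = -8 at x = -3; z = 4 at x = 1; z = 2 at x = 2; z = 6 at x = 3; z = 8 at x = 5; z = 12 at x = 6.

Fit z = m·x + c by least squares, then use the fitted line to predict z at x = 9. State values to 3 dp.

AᵀA·[m, c]ᵀ = Aᵀz reads: 84·m + 14·c = 162;  14·m + 6·c = 24.
(Σx·x = 84, Σx = 14, Σ1 = 6, Σx·z = 162, Σz = 24.)
det = 84·6 − 14² = 308.
m = (162·6 − 14·24)/308 = 159/77; c = (84·24 − 14·162)/308 = -9/11.
At x = 9: ẑ = (159/77)·(9) + (-9/11)·(1) = 1368/77.

ẑ = 17.766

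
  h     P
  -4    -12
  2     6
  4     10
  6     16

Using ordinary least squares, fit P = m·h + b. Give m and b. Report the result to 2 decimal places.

Sums needed: Σh·h = 72, Σh = 8, Σ1 = 4.
Moment sums: Σh·P = 196, ΣP = 20.
So AᵀA·[m, b]ᵀ = AᵀP: [[72, 8]; [8, 4]]·[m, b]ᵀ = [196, 20]ᵀ.
Δ = 72·4 − 8² = 224.
m = (196·4 − 8·20)/224 = 39/14; b = (72·20 − 8·196)/224 = -4/7.

m = 2.79, b = -0.57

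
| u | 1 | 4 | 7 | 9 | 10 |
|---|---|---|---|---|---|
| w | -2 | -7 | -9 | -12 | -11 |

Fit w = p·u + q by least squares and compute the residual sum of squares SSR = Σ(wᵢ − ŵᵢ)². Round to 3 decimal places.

SSR = 3.927

Normal-equation sums: Σu·u = 247, Σu = 31, Σ1 = 5.
Right-hand side: Σu·w = -311, Σw = -41.
Normal equations: [[247, 31]; [31, 5]]·[p, q]ᵀ = [-311, -41]ᵀ.
det = 247·5 − 31² = 274.
p = ((-311)·5 − 31·(-41))/274 = -142/137; q = (247·(-41) − 31·(-311))/274 = -243/137.
Residuals: 111/137, -148/137, 4/137, -123/137, 156/137; SSR = 538/137.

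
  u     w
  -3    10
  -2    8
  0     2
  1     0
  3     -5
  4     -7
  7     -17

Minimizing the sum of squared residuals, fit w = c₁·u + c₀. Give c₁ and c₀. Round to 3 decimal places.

c₁ = -2.647, c₀ = 2.496

The normal equations are: 88·c₁ + 10·c₀ = -208;  10·c₁ + 7·c₀ = -9.
(Σu·u = 88, Σu = 10, Σ1 = 7, Σu·w = -208, Σw = -9.)
Determinant 88·7 − 10² = 516.
c₁ = ((-208)·7 − 10·(-9))/516 = -683/258; c₀ = (88·(-9) − 10·(-208))/516 = 322/129.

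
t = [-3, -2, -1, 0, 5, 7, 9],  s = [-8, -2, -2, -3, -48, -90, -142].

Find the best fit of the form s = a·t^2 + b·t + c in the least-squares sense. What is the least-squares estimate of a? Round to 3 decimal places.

Forming XᵀX = [[9685, 1161, 169]; [1161, 169, 15]; [169, 15, 7]] and Xᵀs = [-17194, -2118, -295]ᵀ gives XᵀX·[a, b, c]ᵀ = Xᵀs.
Inverting the 3×3 Gram matrix, [a, b, c]ᵀ = [-31903/21482, -47007/21482, -17177/10741]ᵀ.

a = -1.485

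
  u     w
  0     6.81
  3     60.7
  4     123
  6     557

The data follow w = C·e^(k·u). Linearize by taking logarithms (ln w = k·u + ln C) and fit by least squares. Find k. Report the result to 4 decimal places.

k = 0.7325

With ln wᵢ as the transformed response and uᵢ as the regressor:
XᵀX = [[61.0000, 13.0000]; [13.0000, 4]], rhs = [69.5020, 17.1591]ᵀ  (here Σu = 13.0000, Σ(u)² = 61.0000, Σln w = 17.1591, Σu·ln w = 69.5020).
Solving (det = 75.0000): k = 0.73253, ln C = 1.90905.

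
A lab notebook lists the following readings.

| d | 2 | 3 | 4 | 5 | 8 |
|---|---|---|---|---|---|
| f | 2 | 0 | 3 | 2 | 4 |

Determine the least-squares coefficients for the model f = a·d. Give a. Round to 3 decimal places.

a = 0.492

Compute the Gram sums: Σd·d = 118.
For Aᵀf: Σd·f = 58.
Normal equations: [[118]]·[a]ᵀ = [58]ᵀ.
a = 58/118 = 0.491525.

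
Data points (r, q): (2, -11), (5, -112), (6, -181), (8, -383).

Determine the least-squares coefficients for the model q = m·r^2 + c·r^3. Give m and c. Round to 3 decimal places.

m = -2.033, c = -0.494

From the data, Σr^2·r^2 = 6033, Σr^2·r^3 = 43701, Σr^3·r^3 = 324489.
Right-hand side: Σr^2·q = -33872, Σr^3·q = -249280.
AᵀA·[m, c]ᵀ = Aᵀq becomes [[6033, 43701]; [43701, 324489]]·[m, c]ᵀ = [-33872, -249280]ᵀ.
det = 6033·324489 − 43701² = 47864736.
m = ((-33872)·324489 − 43701·(-249280))/47864736 = -675737/332394; c = (6033·(-249280) − 43701·(-33872))/47864736 = -164347/332394.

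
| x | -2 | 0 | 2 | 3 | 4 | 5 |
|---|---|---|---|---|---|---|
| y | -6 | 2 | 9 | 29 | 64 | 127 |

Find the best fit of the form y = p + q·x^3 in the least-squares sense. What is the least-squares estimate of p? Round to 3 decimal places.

p = 1.579

Compute the Gram sums: Σ1 = 6, Σx^3 = 216, Σx^3·x^3 = 20578.
Moment sums: Σy = 225, Σx^3·y = 20874.
Normal equations: [[6, 216]; [216, 20578]]·[p, q]ᵀ = [225, 20874]ᵀ.
Determinant 6·20578 − 216² = 76812.
p = (225·20578 − 216·20874)/76812 = 20211/12802; q = (6·20874 − 216·225)/76812 = 6387/6401.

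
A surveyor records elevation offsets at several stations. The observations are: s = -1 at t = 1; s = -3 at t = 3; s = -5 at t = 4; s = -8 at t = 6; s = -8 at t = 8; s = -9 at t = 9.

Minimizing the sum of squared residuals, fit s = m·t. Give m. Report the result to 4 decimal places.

XᵀX·[m]ᵀ = Xᵀs reads: 207·m = -223.
Hence m = -223 / 207 ≈ -1.07729.

m = -1.0773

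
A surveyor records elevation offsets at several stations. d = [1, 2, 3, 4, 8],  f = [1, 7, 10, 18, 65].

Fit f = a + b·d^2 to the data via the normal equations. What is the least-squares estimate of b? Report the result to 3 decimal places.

With design matrix A, AᵀA = [[5, 94]; [94, 4450]] and Aᵀf = [101, 4567]ᵀ.
Determinant 5·4450 − 94² = 13414.
a = (101·4450 − 94·4567)/13414 = 10076/6707; b = (5·4567 − 94·101)/13414 = 13341/13414.

b = 0.995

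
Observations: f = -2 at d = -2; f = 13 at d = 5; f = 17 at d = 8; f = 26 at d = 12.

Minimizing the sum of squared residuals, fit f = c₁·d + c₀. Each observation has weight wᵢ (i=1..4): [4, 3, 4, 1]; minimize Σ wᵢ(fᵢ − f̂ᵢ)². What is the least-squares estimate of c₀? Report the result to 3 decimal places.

c₀ = 2.114

Normal-equation sums: Σwᵢ·d·d = 491, Σwᵢ·d = 51, Σwᵢ·1 = 12.
Right-hand side: Σwᵢ·d·f = 1067, Σwᵢ·f = 125.
So MᵀWM·[c₁, c₀]ᵀ = MᵀWf: [[491, 51]; [51, 12]]·[c₁, c₀]ᵀ = [1067, 125]ᵀ.
Δ = 491·12 − 51² = 3291.
c₁ = (1067·12 − 51·125)/3291 = 2143/1097; c₀ = (491·125 − 51·1067)/3291 = 6958/3291.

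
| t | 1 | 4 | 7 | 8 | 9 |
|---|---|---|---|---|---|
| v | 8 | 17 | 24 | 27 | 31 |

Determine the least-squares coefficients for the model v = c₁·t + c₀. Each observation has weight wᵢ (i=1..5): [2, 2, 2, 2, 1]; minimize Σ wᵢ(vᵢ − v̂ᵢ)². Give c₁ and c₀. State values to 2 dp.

c₁ = 2.73, c₀ = 5.47

The normal system MᵀWM·[c₁, c₀]ᵀ = MᵀWv is [[341, 49]; [49, 9]]·[c₁, c₀]ᵀ = [1199, 183]ᵀ.
Eliminating c₀: 9·(row 1) − 49·(row 2) gives 668·c₁ = 9·1199 − 49·183 = 1824, so c₁ = 456/167.
Then c₀ = (183 − 49·(456/167))/9 = 913/167.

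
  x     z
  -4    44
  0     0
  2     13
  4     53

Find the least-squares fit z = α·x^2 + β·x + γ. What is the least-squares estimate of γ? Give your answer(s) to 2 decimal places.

Normal-equation sums: Σx^2·x^2 = 528, Σx^2·x = 8, Σx^2 = 36, Σx·x = 36, Σx = 2, Σ1 = 4.
Moment sums: Σx^2·z = 1604, Σx·z = 62, Σz = 110.
MᵀM·[α, β, γ]ᵀ = Mᵀz becomes [[528, 8, 36]; [8, 36, 2]; [36, 2, 4]]·[α, β, γ]ᵀ = [1604, 62, 110]ᵀ.
Solving the 3×3 system (Gaussian elimination) gives α = 49/16, β = 43/40, γ = -3/5.

γ = -0.60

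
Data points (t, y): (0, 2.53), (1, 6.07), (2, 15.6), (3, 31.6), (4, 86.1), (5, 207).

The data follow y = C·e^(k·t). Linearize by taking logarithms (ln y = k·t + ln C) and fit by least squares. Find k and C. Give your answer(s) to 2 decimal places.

k = 0.88, C = 2.53

Linearized form: ln y = k·t + ln C. From the 6 transformed points,
Sums: Σt = 15.0000, Σ(t)² = 55.0000, Σln y = 18.7202, Σt·ln y = 62.1430.
Normal system: [[55.0000, 15.0000]; [15.0000, 6]]·[k, ln C]ᵀ = [62.1430, 18.7202]ᵀ.
Δ = 55.0000·6 − (15.0000)² = 105.0000; k = (62.1430·6 − 15.0000·18.7202)/105.0000 = 0.87671, ln C = (55.0000·18.7202 − 15.0000·62.1430)/105.0000 = 0.92827, so C = exp(0.92827) = 2.53012.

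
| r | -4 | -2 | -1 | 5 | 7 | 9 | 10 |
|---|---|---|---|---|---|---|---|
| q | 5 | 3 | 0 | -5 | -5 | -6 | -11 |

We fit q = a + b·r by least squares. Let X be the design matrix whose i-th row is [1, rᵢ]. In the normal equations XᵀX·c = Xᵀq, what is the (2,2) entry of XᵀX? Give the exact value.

276

Row 2 ↔ basis r, column 2 ↔ basis r, so (XᵀX)_{2,2} = Σᵢ (r)·(r) = (-4)·(-4) + (-2)·(-2) + (-1)·(-1) + (5)·(5) + (7)·(7) + (9)·(9) + (10)·(10) = 276.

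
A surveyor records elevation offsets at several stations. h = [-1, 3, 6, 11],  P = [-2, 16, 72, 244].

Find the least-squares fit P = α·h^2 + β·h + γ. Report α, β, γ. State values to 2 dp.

α = 1.99, β = 0.59, γ = -3.47

Sums needed: Σh^2·h^2 = 16019, Σh^2·h = 1573, Σh^2 = 167, Σh·h = 167, Σh = 19, Σ1 = 4.
Moment sums: Σh^2·P = 32258, Σh·P = 3166, ΣP = 330.
Solving the 3×3 system (Gaussian elimination) gives α = 14329/7194, β = 4255/7194, γ = -4157/1199.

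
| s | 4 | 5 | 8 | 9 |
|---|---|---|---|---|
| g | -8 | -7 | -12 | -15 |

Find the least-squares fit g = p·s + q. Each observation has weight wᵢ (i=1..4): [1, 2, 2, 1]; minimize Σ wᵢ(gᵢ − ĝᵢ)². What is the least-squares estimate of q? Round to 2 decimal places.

q = -0.34

From the data, Σwᵢ·s·s = 275, Σwᵢ·s = 39, Σwᵢ·1 = 6.
And Σwᵢ·s·g = -429, Σwᵢ·g = -61.
So XᵀWX·[p, q]ᵀ = XᵀWg: [[275, 39]; [39, 6]]·[p, q]ᵀ = [-429, -61]ᵀ.
Eliminating q: 6·(row 1) − 39·(row 2) gives 129·p = 6·(-429) − 39·(-61) = -195, so p = -65/43.
Then q = ((-61) − 39·(-65/43))/6 = -44/129.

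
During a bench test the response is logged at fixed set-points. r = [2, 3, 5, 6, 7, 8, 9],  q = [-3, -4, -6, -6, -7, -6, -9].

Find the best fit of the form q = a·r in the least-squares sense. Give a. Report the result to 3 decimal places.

a = -0.978

Sums needed: Σr·r = 268.
Right-hand side: Σr·q = -262.
So AᵀA·[a]ᵀ = Aᵀq: [[268]]·[a]ᵀ = [-262]ᵀ.
a = (-262)/268 = -0.977612.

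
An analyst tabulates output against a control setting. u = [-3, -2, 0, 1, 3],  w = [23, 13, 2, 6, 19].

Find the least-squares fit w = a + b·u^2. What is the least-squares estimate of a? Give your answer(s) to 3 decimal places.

a = 3.413

With design matrix A, AᵀA = [[5, 23]; [23, 179]] and Aᵀw = [63, 436]ᵀ.
det = 5·179 − 23² = 366.
a = (63·179 − 23·436)/366 = 1249/366; b = (5·436 − 23·63)/366 = 731/366.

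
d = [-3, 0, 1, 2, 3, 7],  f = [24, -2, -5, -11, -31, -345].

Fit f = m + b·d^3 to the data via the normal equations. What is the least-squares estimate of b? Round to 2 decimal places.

b = -1.00

From the data, Σ1 = 6, Σd^3 = 352, Σd^3·d^3 = 119172.
Moment sums: Σf = -370, Σd^3·f = -119913.
Normal equations: [[6, 352]; [352, 119172]]·[m, b]ᵀ = [-370, -119913]ᵀ.
Eliminating b: 119172·(row 1) − 352·(row 2) gives 591128·m = 119172·(-370) − 352·(-119913) = -1884264, so m = -235533/73891.
Then b = ((-119913) − 352·(-235533/73891))/119172 = -294619/295564.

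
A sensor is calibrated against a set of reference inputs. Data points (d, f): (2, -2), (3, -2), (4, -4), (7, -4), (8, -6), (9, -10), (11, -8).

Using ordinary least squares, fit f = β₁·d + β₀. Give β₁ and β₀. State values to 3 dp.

β₁ = -0.797, β₀ = -0.136

The normal system MᵀM·[β₁, β₀]ᵀ = Mᵀf is [[344, 44]; [44, 7]]·[β₁, β₀]ᵀ = [-280, -36]ᵀ.
Eliminating β₀: 7·(row 1) − 44·(row 2) gives 472·β₁ = 7·(-280) − 44·(-36) = -376, so β₁ = -47/59.
Then β₀ = ((-36) − 44·(-47/59))/7 = -8/59.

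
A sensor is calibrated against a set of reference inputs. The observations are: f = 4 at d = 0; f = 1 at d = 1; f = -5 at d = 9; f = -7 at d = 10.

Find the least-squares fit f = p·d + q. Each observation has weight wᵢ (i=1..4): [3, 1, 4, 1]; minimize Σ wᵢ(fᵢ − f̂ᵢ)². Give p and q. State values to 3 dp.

p = -0.980, q = 3.560

Sums needed: Σwᵢ·d·d = 425, Σwᵢ·d = 47, Σwᵢ·1 = 9.
And Σwᵢ·d·f = -249, Σwᵢ·f = -14.
So XᵀWX·[p, q]ᵀ = XᵀWf: [[425, 47]; [47, 9]]·[p, q]ᵀ = [-249, -14]ᵀ.
Eliminating q: 9·(row 1) − 47·(row 2) gives 1616·p = 9·(-249) − 47·(-14) = -1583, so p = -1583/1616.
Then q = ((-14) − 47·(-1583/1616))/9 = 5753/1616.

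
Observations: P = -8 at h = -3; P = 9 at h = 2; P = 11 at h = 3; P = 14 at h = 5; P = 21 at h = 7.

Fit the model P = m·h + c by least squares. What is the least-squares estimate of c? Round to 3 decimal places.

c = 1.493

Compute the Gram sums: Σh·h = 96, Σh = 14, Σ1 = 5.
Moment sums: Σh·P = 292, ΣP = 47.
Normal equations: [[96, 14]; [14, 5]]·[m, c]ᵀ = [292, 47]ᵀ.
Eliminating c: 5·(row 1) − 14·(row 2) gives 284·m = 5·292 − 14·47 = 802, so m = 401/142.
Then c = (47 − 14·(401/142))/5 = 106/71.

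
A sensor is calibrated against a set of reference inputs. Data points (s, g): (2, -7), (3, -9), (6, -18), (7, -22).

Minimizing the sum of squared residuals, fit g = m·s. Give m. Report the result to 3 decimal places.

Forming MᵀM = [[98]] and Mᵀg = [-303]ᵀ gives MᵀM·[m]ᵀ = Mᵀg.
m = (-303)/98 = -3.09184.

m = -3.092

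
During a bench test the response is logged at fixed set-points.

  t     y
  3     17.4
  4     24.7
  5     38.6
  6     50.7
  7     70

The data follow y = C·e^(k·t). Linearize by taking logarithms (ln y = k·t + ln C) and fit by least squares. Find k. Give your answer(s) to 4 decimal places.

k = 0.3503

Linearized form: ln y = k·t + ln C. From the 5 transformed points,
Σt = 25.0000, Σ(t)² = 135.0000, Σln y = 17.8909, Σt·ln y = 92.9579.
Equations: 135.0000·k + 25.0000·ln C = 92.9579;  25.0000·k + 5·ln C = 17.8909.
Solving (det = 50.0000): k = 0.35032, ln C = 1.82660.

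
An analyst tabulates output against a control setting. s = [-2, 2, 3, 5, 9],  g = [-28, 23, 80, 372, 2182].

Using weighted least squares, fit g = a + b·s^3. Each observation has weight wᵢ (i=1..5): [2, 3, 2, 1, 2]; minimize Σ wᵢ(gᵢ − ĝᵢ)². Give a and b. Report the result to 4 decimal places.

From the data, Σwᵢ·1 = 10, Σwᵢ·s^3 = 1645, Σwᵢ·s^3·s^3 = 1080285.
And Σwᵢ·g = 4909, Σwᵢ·s^3·g = 3233176.
MᵀWM·[a, b]ᵀ = MᵀWg becomes [[10, 1645]; [1645, 1080285]]·[a, b]ᵀ = [4909, 3233176]ᵀ.
Δ = 10·1080285 − 1645² = 8096825.
a = (4909·1080285 − 1645·3233176)/8096825 = -3091091/1619365; b = (10·3233176 − 1645·4909)/8096825 = 4851291/1619365.

a = -1.9088, b = 2.9958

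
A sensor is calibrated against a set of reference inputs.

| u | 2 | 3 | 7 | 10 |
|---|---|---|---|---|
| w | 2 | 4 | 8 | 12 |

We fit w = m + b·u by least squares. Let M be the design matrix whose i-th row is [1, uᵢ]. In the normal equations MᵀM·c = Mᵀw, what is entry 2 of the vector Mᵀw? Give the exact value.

Entry 2 ↔ basis u, so (Mᵀw)_{2} = Σᵢ (u)·wᵢ = (2)·(2) + (3)·(4) + (7)·(8) + (10)·(12) = 192.

192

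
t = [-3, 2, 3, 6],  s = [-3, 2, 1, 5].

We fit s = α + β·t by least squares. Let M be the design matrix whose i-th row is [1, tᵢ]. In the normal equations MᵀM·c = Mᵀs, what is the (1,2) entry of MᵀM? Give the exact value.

Row 1 ↔ basis 1, column 2 ↔ basis t, so (MᵀM)_{1,2} = Σᵢ t = (1)·(-3) + (1)·(2) + (1)·(3) + (1)·(6) = 8.

8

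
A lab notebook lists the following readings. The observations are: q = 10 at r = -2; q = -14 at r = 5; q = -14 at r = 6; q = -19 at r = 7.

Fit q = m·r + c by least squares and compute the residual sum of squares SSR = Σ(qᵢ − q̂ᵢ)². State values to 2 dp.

SSR = 5.13

Sums needed: Σr·r = 114, Σr = 16, Σ1 = 4.
For Aᵀq: Σr·q = -307, Σq = -37.
Normal equations: [[114, 16]; [16, 4]]·[m, c]ᵀ = [-307, -37]ᵀ.
Determinant 114·4 − 16² = 200.
m = ((-307)·4 − 16·(-37))/200 = -159/50; c = (114·(-37) − 16·(-307))/200 = 347/100.
Residuals: 17/100, -157/100, 161/100, -21/100; SSR = 513/100.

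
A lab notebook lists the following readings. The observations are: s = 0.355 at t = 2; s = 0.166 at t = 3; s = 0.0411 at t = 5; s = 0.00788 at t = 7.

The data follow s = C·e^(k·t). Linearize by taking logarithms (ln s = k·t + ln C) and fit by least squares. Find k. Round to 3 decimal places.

k = -0.755

Let Y = ln s. Fitting Y = k·t + ln C by least squares:
Over the data: Σt = 17.0000, Σ(t)² = 87.0000, Σln s = -10.8666, Σt·ln s = -57.3213.
Normal system: [[87.0000, 17.0000]; [17.0000, 4]]·[k, ln C]ᵀ = [-57.3213, -10.8666]ᵀ.
Slope k = (n·Σt·ln s − Σt·Σln s)/(n·Σ(t)² − (Σt)²) = (4·-57.3213 − 17.0000·-10.8666)/59.0000 = -0.75514; ln C = (Σln s − k·Σt)/n = 0.49271.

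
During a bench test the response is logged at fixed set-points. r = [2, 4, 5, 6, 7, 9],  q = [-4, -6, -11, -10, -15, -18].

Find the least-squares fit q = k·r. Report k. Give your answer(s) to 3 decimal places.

k = -1.962

Forming MᵀM = [[211]] and Mᵀq = [-414]ᵀ gives MᵀM·[k]ᵀ = Mᵀq.
k = (-414)/211 = -1.96209.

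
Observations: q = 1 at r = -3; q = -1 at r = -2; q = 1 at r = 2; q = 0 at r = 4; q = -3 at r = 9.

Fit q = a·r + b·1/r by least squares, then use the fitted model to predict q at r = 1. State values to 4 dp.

q̂ = 2.7914

Normal-equation sums: Σr·r = 114, Σr·1/r = 5, Σ1/r·1/r = 889/1296.
Moment sums: Σr·q = -26, Σ1/r·q = 1/3.
Normal equations: [[114, 5]; [5, 889/1296]]·[a, b]ᵀ = [-26, 1/3]ᵀ.
Eliminating b: (889/1296)·(row 1) − 5·(row 2) gives (11491/216)·a = (889/1296)·(-26) − 5·(1/3) = -12637/648, so a = -12637/34473.
Then b = ((1/3) − 5·(-12637/34473))/(889/1296) = 36288/11491.
At r = 1: q̂ = (-12637/34473)·(1) + (36288/11491)·(1) = 96227/34473.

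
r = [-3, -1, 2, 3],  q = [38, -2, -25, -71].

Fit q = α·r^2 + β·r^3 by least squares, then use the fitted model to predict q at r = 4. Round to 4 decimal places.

q̂ = -159.6010

Compute the Gram sums: Σr^2·r^2 = 179, Σr^2·r^3 = 31, Σr^3·r^3 = 1523.
For Aᵀq: Σr^2·q = -399, Σr^3·q = -3141.
Determinant 179·1523 − 31² = 271656.
α = ((-399)·1523 − 31·(-3141))/271656 = -85051/45276; β = (179·(-3141) − 31·(-399))/271656 = -91645/45276.
At r = 4: q̂ = (-85051/45276)·(16) + (-91645/45276)·(64) = -1806524/11319.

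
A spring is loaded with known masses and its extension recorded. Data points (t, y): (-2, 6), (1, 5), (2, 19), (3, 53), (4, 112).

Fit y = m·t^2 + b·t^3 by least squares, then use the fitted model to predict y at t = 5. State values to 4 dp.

ŷ = 197.3845

With design matrix A, AᵀA = [[370, 1268]; [1268, 4954]] and Aᵀy = [2374, 8708]ᵀ.
Determinant 370·4954 − 1268² = 225156.
m = (2374·4954 − 1268·8708)/225156 = 59921/18763; b = (370·8708 − 1268·2374)/225156 = 17644/18763.
At t = 5: ŷ = (59921/18763)·(25) + (17644/18763)·(125) = 3703525/18763.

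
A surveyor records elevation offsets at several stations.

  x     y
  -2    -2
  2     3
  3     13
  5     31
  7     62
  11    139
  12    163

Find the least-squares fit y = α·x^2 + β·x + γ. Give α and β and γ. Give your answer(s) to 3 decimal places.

α = 0.988, β = 2.003, γ = -2.719

Normal-equation sums: Σx^2·x^2 = 38516, Σx^2·x = 3554, Σx^2 = 356, Σx·x = 356, Σx = 38, Σ1 = 7.
And Σx^2·y = 44225, Σx·y = 4123, Σy = 409.
Solving the 3×3 system (Gaussian elimination) gives α = 1476497/1493682, β = 2992471/1493682, γ = -676926/248947.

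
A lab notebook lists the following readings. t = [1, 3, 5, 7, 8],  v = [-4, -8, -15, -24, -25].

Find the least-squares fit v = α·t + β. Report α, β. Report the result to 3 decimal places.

With design matrix M, MᵀM = [[148, 24]; [24, 5]] and Mᵀv = [-471, -76]ᵀ.
Eliminating β: 5·(row 1) − 24·(row 2) gives 164·α = 5·(-471) − 24·(-76) = -531, so α = -531/164.
Then β = ((-76) − 24·(-531/164))/5 = 14/41.

α = -3.238, β = 0.341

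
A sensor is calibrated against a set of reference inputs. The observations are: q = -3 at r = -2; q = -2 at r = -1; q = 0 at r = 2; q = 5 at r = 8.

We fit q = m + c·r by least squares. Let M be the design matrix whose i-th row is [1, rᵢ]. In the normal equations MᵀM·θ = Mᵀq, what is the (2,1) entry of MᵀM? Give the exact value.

7

Row 2 ↔ basis r, column 1 ↔ basis 1, so (MᵀM)_{2,1} = Σᵢ r = (-2)·(1) + (-1)·(1) + (2)·(1) + (8)·(1) = 7.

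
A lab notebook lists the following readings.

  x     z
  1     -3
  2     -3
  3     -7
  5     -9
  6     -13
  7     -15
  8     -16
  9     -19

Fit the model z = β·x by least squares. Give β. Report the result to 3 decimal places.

Compute the Gram sums: Σx·x = 269.
Moment sums: Σx·z = -557.
MᵀM·[β]ᵀ = Mᵀz becomes [[269]]·[β]ᵀ = [-557]ᵀ.
Hence β = -557 / 269 ≈ -2.07063.

β = -2.071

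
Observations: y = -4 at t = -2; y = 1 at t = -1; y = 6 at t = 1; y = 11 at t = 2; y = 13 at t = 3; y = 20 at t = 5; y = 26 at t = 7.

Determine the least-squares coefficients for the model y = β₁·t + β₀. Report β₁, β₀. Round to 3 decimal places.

XᵀX·[β₁, β₀]ᵀ = Xᵀy reads: 93·β₁ + 15·β₀ = 356;  15·β₁ + 7·β₀ = 73.
(Σt·t = 93, Σt = 15, Σ1 = 7, Σt·y = 356, Σy = 73.)
Determinant 93·7 − 15² = 426.
β₁ = (356·7 − 15·73)/426 = 1397/426; β₀ = (93·73 − 15·356)/426 = 483/142.

β₁ = 3.279, β₀ = 3.401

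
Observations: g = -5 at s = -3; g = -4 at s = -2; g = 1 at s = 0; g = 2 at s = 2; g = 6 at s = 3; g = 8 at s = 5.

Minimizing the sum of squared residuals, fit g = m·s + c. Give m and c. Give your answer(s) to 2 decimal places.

MᵀM·[m, c]ᵀ = Mᵀg reads: 51·m + 5·c = 85;  5·m + 6·c = 8.
Δ = 51·6 − 5² = 281.
m = (85·6 − 5·8)/281 = 470/281; c = (51·8 − 5·85)/281 = -17/281.

m = 1.67, c = -0.06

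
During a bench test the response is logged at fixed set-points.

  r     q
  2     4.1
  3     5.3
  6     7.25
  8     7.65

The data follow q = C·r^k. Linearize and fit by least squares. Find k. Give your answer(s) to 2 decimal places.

Linearized form: ln q = k·ln r + ln C. From the 4 transformed points,
AᵀA = [[9.2219, 5.6630]; [5.6630, 4]], rhs = [10.5907, 7.0944]ᵀ  (here Σln r = 5.6630, Σ(ln r)² = 9.2219, Σln q = 7.0944, Σln r·ln q = 10.5907).
Slope k = (n·Σln r·ln q − Σln r·Σln q)/(n·Σ(ln r)² − (Σln r)²) = (4·10.5907 − 5.6630·7.0944)/4.8184 = 0.45400; ln C = (Σln q − k·Σln r)/n = 1.13086.

k = 0.45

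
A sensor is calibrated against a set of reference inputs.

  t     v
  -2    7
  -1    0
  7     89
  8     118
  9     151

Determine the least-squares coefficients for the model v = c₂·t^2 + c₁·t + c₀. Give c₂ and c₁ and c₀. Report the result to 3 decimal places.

Compute the Gram sums: Σt^2·t^2 = 13075, Σt^2·t = 1575, Σt^2 = 199, Σt·t = 199, Σt = 21, Σ1 = 5.
And Σt^2·v = 24172, Σt·v = 2912, Σv = 365.
XᵀX·[c₂, c₁, c₀]ᵀ = Xᵀv becomes [[13075, 1575, 199]; [1575, 199, 21]; [199, 21, 5]]·[c₂, c₁, c₀]ᵀ = [24172, 2912, 365]ᵀ.
Solving the 3×3 system (Gaussian elimination) gives c₂ = 123273/61838, c₁ = -7541/8834, c₀ = -85193/30919.

c₂ = 1.993, c₁ = -0.854, c₀ = -2.755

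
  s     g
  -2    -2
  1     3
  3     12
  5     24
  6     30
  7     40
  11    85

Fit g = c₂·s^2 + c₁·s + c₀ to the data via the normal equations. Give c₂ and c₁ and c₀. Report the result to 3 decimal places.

c₂ = 0.506, c₁ = 2.108, c₀ = 0.385

Sums needed: Σs^2·s^2 = 19061, Σs^2·s = 2035, Σs^2 = 245, Σs·s = 245, Σs = 31, Σ1 = 7.
Right-hand side: Σs^2·g = 14028, Σs·g = 1558, Σg = 192.
Normal equations: [[19061, 2035, 245]; [2035, 245, 31]; [245, 31, 7]]·[c₂, c₁, c₀]ᵀ = [14028, 1558, 192]ᵀ.
Solving the 3×3 system (Gaussian elimination) gives c₂ = 200983/397236, c₁ = 119623/56748, c₀ = 25483/66206.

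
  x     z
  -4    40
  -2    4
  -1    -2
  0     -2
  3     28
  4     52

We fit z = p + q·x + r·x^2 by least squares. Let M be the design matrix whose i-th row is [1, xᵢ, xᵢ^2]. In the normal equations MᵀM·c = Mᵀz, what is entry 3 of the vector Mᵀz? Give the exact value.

Entry 3 ↔ basis x^2, so (Mᵀz)_{3} = Σᵢ (x^2)·zᵢ = (16)·(40) + (4)·(4) + (1)·(-2) + (0)·(-2) + (9)·(28) + (16)·(52) = 1738.

1738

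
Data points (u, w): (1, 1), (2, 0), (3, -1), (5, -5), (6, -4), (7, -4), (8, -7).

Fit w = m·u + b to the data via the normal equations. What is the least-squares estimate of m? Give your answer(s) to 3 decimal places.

m = -1.045

Forming AᵀA = [[188, 32]; [32, 7]] and Aᵀw = [-135, -20]ᵀ gives AᵀA·[m, b]ᵀ = Aᵀw.
det = 188·7 − 32² = 292.
m = ((-135)·7 − 32·(-20))/292 = -305/292; b = (188·(-20) − 32·(-135))/292 = 140/73.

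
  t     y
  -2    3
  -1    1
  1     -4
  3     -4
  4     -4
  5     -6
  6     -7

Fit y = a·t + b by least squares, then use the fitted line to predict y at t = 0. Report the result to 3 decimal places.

ŷ = -0.402

Forming MᵀM = [[92, 16]; [16, 7]] and Mᵀy = [-111, -21]ᵀ gives MᵀM·[a, b]ᵀ = Mᵀy.
Eliminating b: 7·(row 1) − 16·(row 2) gives 388·a = 7·(-111) − 16·(-21) = -441, so a = -441/388.
Then b = ((-21) − 16·(-441/388))/7 = -39/97.
At t = 0: ŷ = (-441/388)·(0) + (-39/97)·(1) = -39/97.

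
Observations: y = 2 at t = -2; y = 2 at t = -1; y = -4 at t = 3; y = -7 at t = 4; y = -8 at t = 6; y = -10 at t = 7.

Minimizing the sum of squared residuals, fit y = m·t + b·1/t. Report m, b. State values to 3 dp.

Setting ∂/∂m … = 0 gives: 115·m + 6·b = -164;  6·m + (10385/7056)·b = -743/84.
Δ = 115·(10385/7056) − 6² = 940259/7056.
m = ((-164)·(10385/7056) − 6·(-743/84))/(940259/7056) = -1328668/940259; b = (115·(-743/84) − 6·(-164))/(940259/7056) = -234276/940259.

m = -1.413, b = -0.249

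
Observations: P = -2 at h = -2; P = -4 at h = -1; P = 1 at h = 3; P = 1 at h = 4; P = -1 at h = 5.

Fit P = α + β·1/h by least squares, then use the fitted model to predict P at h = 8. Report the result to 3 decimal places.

Entries of XᵀX: Σ1 = 5, Σ1/h = -43/60, Σ1/h·1/h = 5269/3600.
Right-hand side: ΣP = -5, Σ1/h·P = 323/60.
Eliminating β: (5269/3600)·(row 1) − (-43/60)·(row 2) gives (1531/225)·α = (5269/3600)·(-5) − (-43/60)·(323/60) = -173/50, so α = -1557/3062.
Then β = ((323/60) − (-43/60)·(-1557/3062))/(5269/3600) = 5250/1531.
At h = 8: P̂ = (-1557/3062)·(1) + (5250/1531)·(1/8) = -489/6124.

P̂ = -0.080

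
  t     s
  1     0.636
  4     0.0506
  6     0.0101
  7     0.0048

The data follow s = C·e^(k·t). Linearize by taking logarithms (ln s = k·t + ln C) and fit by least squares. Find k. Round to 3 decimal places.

Linearized form: ln s = k·t + ln C. From the 4 transformed points,
Over the data: Σt = 18.0000, Σ(t)² = 102.0000, Σln s = -13.3707, Σt·ln s = -77.3331.
Normal system: [[102.0000, 18.0000]; [18.0000, 4]]·[k, ln C]ᵀ = [-77.3331, -13.3707]ᵀ.
Solving (det = 84.0000): k = -0.81737, ln C = 0.33550.

k = -0.817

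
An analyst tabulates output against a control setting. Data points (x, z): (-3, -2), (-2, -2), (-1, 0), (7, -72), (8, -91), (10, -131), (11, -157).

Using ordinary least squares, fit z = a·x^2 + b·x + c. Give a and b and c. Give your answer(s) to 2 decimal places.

With design matrix A, AᵀA = [[31236, 3150, 348]; [3150, 348, 30]; [348, 30, 7]] and Aᵀz = [-41475, -4259, -455]ᵀ.
Row-reducing yields a = -119655/119378, b = -1055297/358134, c = -151720/59689.

a = -1.00, b = -2.95, c = -2.54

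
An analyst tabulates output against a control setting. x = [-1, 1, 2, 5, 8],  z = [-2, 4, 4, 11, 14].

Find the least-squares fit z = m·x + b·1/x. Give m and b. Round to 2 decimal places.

Sums needed: Σx·x = 95, Σx·1/x = 5, Σ1/x·1/x = 3689/1600.
Right-hand side: Σx·z = 181, Σ1/x·z = 239/20.
AᵀA·[m, b]ᵀ = Aᵀz becomes [[95, 5]; [5, 3689/1600]]·[m, b]ᵀ = [181, 239/20]ᵀ.
Δ = 95·(3689/1600) − 5² = 62091/320.
m = (181·(3689/1600) − 5·(239/20))/(62091/320) = 190703/103485; b = (95·(239/20) − 5·181)/(62091/320) = 24560/20697.

m = 1.84, b = 1.19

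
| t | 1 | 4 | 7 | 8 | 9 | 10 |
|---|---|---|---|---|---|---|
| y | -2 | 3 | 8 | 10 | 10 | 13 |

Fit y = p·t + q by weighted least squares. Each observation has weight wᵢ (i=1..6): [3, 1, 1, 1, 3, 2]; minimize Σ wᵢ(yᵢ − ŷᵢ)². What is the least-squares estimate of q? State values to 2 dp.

Normal-equation sums: Σwᵢ·t·t = 575, Σwᵢ·t = 69, Σwᵢ·1 = 11.
Moment sums: Σwᵢ·t·y = 672, Σwᵢ·y = 71.
So XᵀWX·[p, q]ᵀ = XᵀWy: [[575, 69]; [69, 11]]·[p, q]ᵀ = [672, 71]ᵀ.
Determinant 575·11 − 69² = 1564.
p = (672·11 − 69·71)/1564 = 2493/1564; q = (575·71 − 69·672)/1564 = -241/68.

q = -3.54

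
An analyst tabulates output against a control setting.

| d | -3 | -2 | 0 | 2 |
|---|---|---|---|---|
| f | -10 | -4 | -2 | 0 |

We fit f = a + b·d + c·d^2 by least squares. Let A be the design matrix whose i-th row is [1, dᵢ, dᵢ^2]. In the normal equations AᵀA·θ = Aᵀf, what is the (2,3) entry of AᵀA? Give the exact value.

-27

Row 2 ↔ basis d, column 3 ↔ basis d^2, so (AᵀA)_{2,3} = Σᵢ (d)·(d^2) = (-3)·(9) + (-2)·(4) + (0)·(0) + (2)·(4) = -27.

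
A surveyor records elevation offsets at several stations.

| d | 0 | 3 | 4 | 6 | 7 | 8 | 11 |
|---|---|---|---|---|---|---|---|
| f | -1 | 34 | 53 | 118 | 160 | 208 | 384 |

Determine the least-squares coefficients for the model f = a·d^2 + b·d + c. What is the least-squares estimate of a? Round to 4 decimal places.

From the data, Σd^2·d^2 = 22771, Σd^2·d = 2493, Σd^2 = 295, Σd·d = 295, Σd = 39, Σ1 = 7.
Moment sums: Σd^2·f = 73018, Σd·f = 8030, Σf = 956.
Inverting the 3×3 Gram matrix, [a, b, c]ᵀ = [61733/20487, 12667/6829, -15386/20487]ᵀ.

a = 3.0133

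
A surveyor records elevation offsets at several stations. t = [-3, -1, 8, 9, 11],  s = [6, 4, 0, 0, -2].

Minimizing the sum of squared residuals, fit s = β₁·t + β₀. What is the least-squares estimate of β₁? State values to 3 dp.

β₁ = -0.512

Forming XᵀX = [[276, 24]; [24, 5]] and Xᵀs = [-44, 8]ᵀ gives XᵀX·[β₁, β₀]ᵀ = Xᵀs.
Determinant 276·5 − 24² = 804.
β₁ = ((-44)·5 − 24·8)/804 = -103/201; β₀ = (276·8 − 24·(-44))/804 = 272/67.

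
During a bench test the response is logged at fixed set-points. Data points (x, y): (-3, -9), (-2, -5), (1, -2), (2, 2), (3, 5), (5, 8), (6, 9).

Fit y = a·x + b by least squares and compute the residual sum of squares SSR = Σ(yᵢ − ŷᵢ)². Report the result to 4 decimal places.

With design matrix M, MᵀM = [[88, 12]; [12, 7]] and Mᵀy = [148, 8]ᵀ.
Eliminating b: 7·(row 1) − 12·(row 2) gives 472·a = 7·148 − 12·8 = 940, so a = 235/118.
Then b = (8 − 12·(235/118))/7 = -134/59.
Residuals: -89/118, 74/59, -203/118, 17/59, 153/118, 37/118, -40/59; SSR = 438/59.

SSR = 7.4237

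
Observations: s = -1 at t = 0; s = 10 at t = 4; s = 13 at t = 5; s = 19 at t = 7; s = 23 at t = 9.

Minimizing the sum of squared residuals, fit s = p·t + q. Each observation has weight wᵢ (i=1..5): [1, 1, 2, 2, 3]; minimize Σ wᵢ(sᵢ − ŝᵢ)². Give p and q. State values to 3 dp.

p = 2.669, q = -0.534

Entries of XᵀWX: Σwᵢ·t·t = 407, Σwᵢ·t = 55, Σwᵢ·1 = 9.
Moment sums: Σwᵢ·t·s = 1057, Σwᵢ·s = 142.
Eliminating q: 9·(row 1) − 55·(row 2) gives 638·p = 9·1057 − 55·142 = 1703, so p = 1703/638.
Then q = (142 − 55·(1703/638))/9 = -31/58.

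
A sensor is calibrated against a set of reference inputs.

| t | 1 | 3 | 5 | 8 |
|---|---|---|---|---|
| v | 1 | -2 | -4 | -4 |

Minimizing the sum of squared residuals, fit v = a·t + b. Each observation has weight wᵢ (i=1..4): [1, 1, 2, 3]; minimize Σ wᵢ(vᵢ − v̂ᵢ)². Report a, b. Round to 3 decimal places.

Entries of XᵀWX: Σwᵢ·t·t = 252, Σwᵢ·t = 38, Σwᵢ·1 = 7.
For XᵀWv: Σwᵢ·t·v = -141, Σwᵢ·v = -21.
Normal equations: [[252, 38]; [38, 7]]·[a, b]ᵀ = [-141, -21]ᵀ.
det = 252·7 − 38² = 320.
a = ((-141)·7 − 38·(-21))/320 = -189/320; b = (252·(-21) − 38·(-141))/320 = 33/160.

a = -0.591, b = 0.206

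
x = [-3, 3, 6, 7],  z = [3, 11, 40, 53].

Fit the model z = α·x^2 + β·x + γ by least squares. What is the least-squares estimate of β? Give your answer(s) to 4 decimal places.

β = 1.3444

Compute the Gram sums: Σx^2·x^2 = 3859, Σx^2·x = 559, Σx^2 = 103, Σx·x = 103, Σx = 13, Σ1 = 4.
And Σx^2·z = 4163, Σx·z = 635, Σz = 107.
Normal equations: [[3859, 559, 103]; [559, 103, 13]; [103, 13, 4]]·[α, β, γ]ᵀ = [4163, 635, 107]ᵀ.
Solving the 3×3 system (Gaussian elimination) gives α = 2345/2558, β = 3439/2558, γ = -1567/1279.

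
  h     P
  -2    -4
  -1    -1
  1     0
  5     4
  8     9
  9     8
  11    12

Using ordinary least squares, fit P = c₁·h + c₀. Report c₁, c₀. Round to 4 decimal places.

c₁ = 1.1333, c₀ = -1.0188

From the data, Σh·h = 297, Σh = 31, Σ1 = 7.
Moment sums: Σh·P = 305, ΣP = 28.
So MᵀM·[c₁, c₀]ᵀ = MᵀP: [[297, 31]; [31, 7]]·[c₁, c₀]ᵀ = [305, 28]ᵀ.
Eliminating c₀: 7·(row 1) − 31·(row 2) gives 1118·c₁ = 7·305 − 31·28 = 1267, so c₁ = 1267/1118.
Then c₀ = (28 − 31·(1267/1118))/7 = -1139/1118.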